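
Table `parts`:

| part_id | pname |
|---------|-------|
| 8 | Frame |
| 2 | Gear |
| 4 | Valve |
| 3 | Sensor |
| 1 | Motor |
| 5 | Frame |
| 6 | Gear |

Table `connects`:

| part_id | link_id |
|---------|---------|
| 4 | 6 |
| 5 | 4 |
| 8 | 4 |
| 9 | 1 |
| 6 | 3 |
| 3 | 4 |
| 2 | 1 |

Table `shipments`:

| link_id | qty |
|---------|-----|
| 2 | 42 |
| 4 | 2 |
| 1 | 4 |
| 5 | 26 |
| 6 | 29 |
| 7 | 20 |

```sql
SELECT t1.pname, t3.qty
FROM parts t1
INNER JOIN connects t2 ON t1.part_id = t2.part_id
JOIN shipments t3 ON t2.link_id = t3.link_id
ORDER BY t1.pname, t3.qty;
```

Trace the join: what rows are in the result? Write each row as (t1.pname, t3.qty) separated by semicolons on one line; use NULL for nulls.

(Frame, 2); (Frame, 2); (Gear, 4); (Sensor, 2); (Valve, 29)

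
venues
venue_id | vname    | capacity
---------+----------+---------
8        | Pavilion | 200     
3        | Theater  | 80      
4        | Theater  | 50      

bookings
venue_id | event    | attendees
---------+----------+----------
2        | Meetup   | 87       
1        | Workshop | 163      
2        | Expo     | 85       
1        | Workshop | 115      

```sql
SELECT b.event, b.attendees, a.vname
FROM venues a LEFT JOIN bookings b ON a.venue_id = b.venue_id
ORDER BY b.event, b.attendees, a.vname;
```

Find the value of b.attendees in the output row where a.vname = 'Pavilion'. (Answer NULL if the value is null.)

NULL

LEFT JOIN keeps every row from `venues`; unmatched rows get NULL for `bookings`'s columns.
Matching on a.venue_id = b.venue_id.
Matched pairs: 0; unmatched a rows kept: 3.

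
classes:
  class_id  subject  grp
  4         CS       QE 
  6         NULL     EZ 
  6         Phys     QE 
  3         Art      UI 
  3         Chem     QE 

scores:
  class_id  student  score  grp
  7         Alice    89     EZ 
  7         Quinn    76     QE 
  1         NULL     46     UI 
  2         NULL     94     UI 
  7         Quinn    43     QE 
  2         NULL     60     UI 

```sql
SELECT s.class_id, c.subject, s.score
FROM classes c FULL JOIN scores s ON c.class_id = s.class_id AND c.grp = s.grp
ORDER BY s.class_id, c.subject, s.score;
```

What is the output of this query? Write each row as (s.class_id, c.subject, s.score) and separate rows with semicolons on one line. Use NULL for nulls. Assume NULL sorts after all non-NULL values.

(1, NULL, 46); (2, NULL, 60); (2, NULL, 94); (7, NULL, 43); (7, NULL, 76); (7, NULL, 89); (NULL, Art, NULL); (NULL, CS, NULL); (NULL, Chem, NULL); (NULL, Phys, NULL); (NULL, NULL, NULL)

FULL OUTER JOIN keeps every row from both sides; unmatched rows get NULL for the other side's columns.
Matching on c.class_id = s.class_id AND c.grp = s.grp.
Matched pairs: 0; unmatched c rows kept: 5; unmatched s rows kept: 6.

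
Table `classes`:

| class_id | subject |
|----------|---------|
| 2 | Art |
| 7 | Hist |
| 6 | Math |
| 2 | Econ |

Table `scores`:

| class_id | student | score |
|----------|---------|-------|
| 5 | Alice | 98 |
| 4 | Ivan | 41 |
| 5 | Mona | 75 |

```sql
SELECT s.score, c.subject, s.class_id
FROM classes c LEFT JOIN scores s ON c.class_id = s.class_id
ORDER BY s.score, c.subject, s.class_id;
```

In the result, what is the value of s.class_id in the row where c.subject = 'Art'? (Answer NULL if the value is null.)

NULL

LEFT JOIN keeps every row from `classes`; unmatched rows get NULL for `scores`'s columns.
Matching on c.class_id = s.class_id.
- c row (class_id=2): no match → kept, s columns NULL.
- c row (class_id=7): no match → kept, s columns NULL.
- c row (class_id=6): no match → kept, s columns NULL.
- c row (class_id=2): no match → kept, s columns NULL.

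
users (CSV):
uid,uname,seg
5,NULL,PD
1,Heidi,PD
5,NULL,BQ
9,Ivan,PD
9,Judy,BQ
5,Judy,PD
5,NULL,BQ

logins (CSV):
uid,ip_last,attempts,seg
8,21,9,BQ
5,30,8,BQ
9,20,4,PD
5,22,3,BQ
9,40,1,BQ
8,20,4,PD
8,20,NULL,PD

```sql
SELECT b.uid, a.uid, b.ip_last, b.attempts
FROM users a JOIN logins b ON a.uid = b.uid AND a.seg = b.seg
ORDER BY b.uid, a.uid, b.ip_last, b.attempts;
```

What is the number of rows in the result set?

6

INNER JOIN keeps only pairs where the ON condition holds.
Matching on a.uid = b.uid AND a.seg = b.seg.
- uid=5, seg=PD: no matching b row, dropped.
- uid=1, seg=PD: no matching b row, dropped.
- uid=5, seg=BQ: 2 matching b row(s), so 2 row(s) emitted.
- uid=9, seg=PD: 1 matching b row(s), so 1 row(s) emitted.
- uid=9, seg=BQ: 1 matching b row(s), so 1 row(s) emitted.
- uid=5, seg=PD: no matching b row, dropped.
- uid=5, seg=BQ: 2 matching b row(s), so 2 row(s) emitted.
Total: 6 rows.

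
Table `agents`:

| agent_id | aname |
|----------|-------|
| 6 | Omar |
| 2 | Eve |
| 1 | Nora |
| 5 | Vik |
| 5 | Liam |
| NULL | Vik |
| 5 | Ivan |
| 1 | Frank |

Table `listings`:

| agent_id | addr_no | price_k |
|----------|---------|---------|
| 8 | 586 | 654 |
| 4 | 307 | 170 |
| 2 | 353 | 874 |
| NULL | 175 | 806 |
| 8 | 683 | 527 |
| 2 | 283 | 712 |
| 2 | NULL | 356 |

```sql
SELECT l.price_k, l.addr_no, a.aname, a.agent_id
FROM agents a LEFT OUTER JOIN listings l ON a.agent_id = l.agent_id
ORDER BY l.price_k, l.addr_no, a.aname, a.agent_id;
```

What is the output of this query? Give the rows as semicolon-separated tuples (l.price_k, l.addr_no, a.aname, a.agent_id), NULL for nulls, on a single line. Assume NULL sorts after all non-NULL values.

(356, NULL, Eve, 2); (712, 283, Eve, 2); (874, 353, Eve, 2); (NULL, NULL, Frank, 1); (NULL, NULL, Ivan, 5); (NULL, NULL, Liam, 5); (NULL, NULL, Nora, 1); (NULL, NULL, Omar, 6); (NULL, NULL, Vik, 5); (NULL, NULL, Vik, NULL)

LEFT JOIN keeps every row from `agents`; unmatched rows get NULL for `listings`'s columns.
Matching on a.agent_id = l.agent_id. A NULL in a compared column never satisfies the condition.
Matched pairs: 3; unmatched a rows kept: 7.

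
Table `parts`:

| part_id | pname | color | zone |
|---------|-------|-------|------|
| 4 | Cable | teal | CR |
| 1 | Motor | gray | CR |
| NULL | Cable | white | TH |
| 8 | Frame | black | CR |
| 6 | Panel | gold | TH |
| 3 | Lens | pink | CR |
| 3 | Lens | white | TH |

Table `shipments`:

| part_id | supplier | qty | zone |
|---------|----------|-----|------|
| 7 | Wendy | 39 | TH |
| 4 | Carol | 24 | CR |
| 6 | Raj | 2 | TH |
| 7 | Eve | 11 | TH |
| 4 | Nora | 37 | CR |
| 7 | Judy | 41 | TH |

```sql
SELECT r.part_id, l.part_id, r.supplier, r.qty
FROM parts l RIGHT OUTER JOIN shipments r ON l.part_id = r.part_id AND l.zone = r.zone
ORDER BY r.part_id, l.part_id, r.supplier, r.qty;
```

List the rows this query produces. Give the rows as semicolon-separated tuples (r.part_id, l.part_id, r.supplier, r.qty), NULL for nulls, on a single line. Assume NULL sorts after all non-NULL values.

(4, 4, Carol, 24); (4, 4, Nora, 37); (6, 6, Raj, 2); (7, NULL, Eve, 11); (7, NULL, Judy, 41); (7, NULL, Wendy, 39)

RIGHT JOIN keeps every row from `shipments`; unmatched rows get NULL for `parts`'s columns.
Matching on l.part_id = r.part_id AND l.zone = r.zone. A NULL in a compared column never satisfies the condition.
- part_id=4, zone=CR: 2 matching r row(s), so 2 row(s) emitted.
- part_id=1, zone=CR: no matching r row.
- part_id=NULL, zone=TH: no matching r row.
- part_id=8, zone=CR: no matching r row.
- part_id=6, zone=TH: 1 matching r row(s), so 1 row(s) emitted.
- part_id=3, zone=CR: no matching r row.
- part_id=3, zone=TH: no matching r row.
- 3 r row(s) had no l match → kept, l columns NULL.
After projecting and ordering:
r.part_id | l.part_id | r.supplier | r.qty
4 | 4 | Carol | 24
4 | 4 | Nora | 37
6 | 6 | Raj | 2
7 | NULL | Eve | 11
7 | NULL | Judy | 41
7 | NULL | Wendy | 39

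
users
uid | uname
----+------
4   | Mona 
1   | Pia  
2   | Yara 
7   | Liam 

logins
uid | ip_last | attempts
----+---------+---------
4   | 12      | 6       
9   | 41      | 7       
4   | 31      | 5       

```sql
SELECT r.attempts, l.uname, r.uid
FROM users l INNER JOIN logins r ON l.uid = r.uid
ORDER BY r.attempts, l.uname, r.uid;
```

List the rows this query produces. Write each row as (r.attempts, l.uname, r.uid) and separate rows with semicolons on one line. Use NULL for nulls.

(5, Mona, 4); (6, Mona, 4)

INNER JOIN keeps only pairs where the ON condition holds.
Matching on l.uid = r.uid.
- uid=4: 2 matching r row(s), so 2 row(s) emitted.
- uid=1: no matching r row, dropped.
- uid=2: no matching r row, dropped.
- uid=7: no matching r row, dropped.
After projecting and ordering:
r.attempts | l.uname | r.uid
5 | Mona | 4
6 | Mona | 4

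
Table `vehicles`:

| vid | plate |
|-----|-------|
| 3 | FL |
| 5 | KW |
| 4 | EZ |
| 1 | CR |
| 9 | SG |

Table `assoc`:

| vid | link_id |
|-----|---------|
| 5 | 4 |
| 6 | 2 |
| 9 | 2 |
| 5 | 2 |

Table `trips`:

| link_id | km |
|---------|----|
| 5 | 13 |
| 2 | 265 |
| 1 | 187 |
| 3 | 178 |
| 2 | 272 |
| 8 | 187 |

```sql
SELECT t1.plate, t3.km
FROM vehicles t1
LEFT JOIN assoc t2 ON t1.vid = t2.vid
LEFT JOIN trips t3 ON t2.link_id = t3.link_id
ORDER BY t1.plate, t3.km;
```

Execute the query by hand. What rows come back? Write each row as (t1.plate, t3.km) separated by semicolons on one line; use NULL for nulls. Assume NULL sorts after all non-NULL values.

(CR, NULL); (EZ, NULL); (FL, NULL); (KW, 265); (KW, 272); (KW, NULL); (SG, 265); (SG, 272)

Joins associate left-to-right: vehicles LEFT JOIN assoc on vid gives 6 intermediate row(s).
Then LEFT JOIN `trips t3` on link_id: each of those 6 rows is kept; rows whose t2.link_id has no match in t3 get NULL for t3's columns.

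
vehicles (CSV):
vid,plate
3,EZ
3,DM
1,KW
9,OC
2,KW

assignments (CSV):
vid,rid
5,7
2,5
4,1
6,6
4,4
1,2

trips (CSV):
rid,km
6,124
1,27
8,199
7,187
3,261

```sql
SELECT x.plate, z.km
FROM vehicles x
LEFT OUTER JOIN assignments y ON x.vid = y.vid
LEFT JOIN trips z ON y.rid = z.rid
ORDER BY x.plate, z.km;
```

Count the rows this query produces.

Joins associate left-to-right: vehicles LEFT JOIN assignments on vid gives 5 intermediate row(s).
Then LEFT JOIN `trips z` on rid: each of those 5 rows is kept; rows whose y.rid has no match in z get NULL for z's columns.
Result: 5 row(s).

5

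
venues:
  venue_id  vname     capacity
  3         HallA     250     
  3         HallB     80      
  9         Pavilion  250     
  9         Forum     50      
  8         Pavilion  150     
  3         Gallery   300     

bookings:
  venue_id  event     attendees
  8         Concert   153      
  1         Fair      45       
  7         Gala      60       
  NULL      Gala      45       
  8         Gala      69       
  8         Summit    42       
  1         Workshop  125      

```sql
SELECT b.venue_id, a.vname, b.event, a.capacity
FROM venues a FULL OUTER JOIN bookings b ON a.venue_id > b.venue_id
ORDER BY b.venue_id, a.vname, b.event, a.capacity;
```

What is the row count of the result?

FULL OUTER JOIN keeps every row from both sides; unmatched rows get NULL for the other side's columns.
Matching on a.venue_id > b.venue_id. A NULL in a compared column never satisfies the condition.
- a[0] venue_id=3 → 2 match(es) in b → 2 row(s).
- a[1] venue_id=3 → 2 match(es) in b → 2 row(s).
- a[2] venue_id=9 → 6 match(es) in b → 6 row(s).
- a[3] venue_id=9 → 6 match(es) in b → 6 row(s).
- a[4] venue_id=8 → 3 match(es) in b → 3 row(s).
- a[5] venue_id=3 → 2 match(es) in b → 2 row(s).
- plus 1 unmatched b row(s), each kept with NULL a columns.
Total: 21 matched + 1 padded = 22 rows.

22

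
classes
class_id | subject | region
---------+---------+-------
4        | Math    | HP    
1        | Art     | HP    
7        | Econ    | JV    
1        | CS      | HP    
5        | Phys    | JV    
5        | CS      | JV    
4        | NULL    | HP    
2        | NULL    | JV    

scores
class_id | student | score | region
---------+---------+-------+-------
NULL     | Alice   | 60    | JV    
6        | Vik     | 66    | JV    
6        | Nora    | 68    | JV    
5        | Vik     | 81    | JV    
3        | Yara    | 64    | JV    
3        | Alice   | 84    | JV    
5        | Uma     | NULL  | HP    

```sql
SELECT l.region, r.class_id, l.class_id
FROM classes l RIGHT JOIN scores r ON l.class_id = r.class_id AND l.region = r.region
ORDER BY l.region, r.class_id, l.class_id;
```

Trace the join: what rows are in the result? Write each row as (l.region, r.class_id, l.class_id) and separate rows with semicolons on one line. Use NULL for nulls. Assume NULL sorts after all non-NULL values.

(JV, 5, 5); (JV, 5, 5); (NULL, 3, NULL); (NULL, 3, NULL); (NULL, 5, NULL); (NULL, 6, NULL); (NULL, 6, NULL); (NULL, NULL, NULL)

RIGHT JOIN keeps every row from `scores`; unmatched rows get NULL for `classes`'s columns.
Matching on l.class_id = r.class_id AND l.region = r.region. A NULL in a compared column never satisfies the condition.
- l (class_id=4, region=HP) has no partner in r.
- l (class_id=1, region=HP) has no partner in r.
- l (class_id=7, region=JV) has no partner in r.
- l (class_id=1, region=HP) has no partner in r.
- l (class_id=5, region=JV) pairs with 1 row(s) of r.
- l (class_id=5, region=JV) pairs with 1 row(s) of r.
- l (class_id=4, region=HP) has no partner in r.
- l (class_id=2, region=JV) has no partner in r.
- 6 row(s) from r found no l partner → padded with NULL.
After projecting and ordering:
l.region | r.class_id | l.class_id
JV | 5 | 5
JV | 5 | 5
NULL | 3 | NULL
NULL | 3 | NULL
NULL | 5 | NULL
NULL | 6 | NULL
NULL | 6 | NULL
NULL | NULL | NULL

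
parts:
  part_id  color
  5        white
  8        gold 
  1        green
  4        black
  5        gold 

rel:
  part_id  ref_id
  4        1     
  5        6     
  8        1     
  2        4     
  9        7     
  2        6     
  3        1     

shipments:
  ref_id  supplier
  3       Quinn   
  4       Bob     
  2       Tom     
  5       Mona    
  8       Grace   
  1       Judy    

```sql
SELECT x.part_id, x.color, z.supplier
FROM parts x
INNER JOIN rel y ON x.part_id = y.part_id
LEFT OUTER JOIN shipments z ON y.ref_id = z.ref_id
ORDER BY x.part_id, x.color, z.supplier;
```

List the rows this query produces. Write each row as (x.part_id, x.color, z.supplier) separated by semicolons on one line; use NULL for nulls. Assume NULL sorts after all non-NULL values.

(4, black, Judy); (5, gold, NULL); (5, white, NULL); (8, gold, Judy)

Evaluate left to right. First `parts x INNER JOIN rel y` on part_id: 4 row(s).
Then LEFT JOIN `shipments z` on ref_id: each of those 4 rows is kept; rows whose y.ref_id has no match in z get NULL for z's columns.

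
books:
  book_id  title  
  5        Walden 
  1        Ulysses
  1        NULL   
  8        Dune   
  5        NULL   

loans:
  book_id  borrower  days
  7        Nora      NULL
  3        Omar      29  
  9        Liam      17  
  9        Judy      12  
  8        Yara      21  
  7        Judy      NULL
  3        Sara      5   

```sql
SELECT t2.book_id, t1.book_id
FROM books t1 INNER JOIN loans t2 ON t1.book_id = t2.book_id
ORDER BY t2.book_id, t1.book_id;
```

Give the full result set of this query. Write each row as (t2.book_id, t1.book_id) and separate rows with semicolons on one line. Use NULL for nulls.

(8, 8)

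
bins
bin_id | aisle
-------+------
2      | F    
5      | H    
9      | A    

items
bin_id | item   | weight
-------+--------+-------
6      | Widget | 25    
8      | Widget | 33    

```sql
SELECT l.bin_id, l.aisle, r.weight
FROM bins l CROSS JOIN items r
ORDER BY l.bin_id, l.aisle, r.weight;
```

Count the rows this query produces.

CROSS JOIN pairs every row of `bins` with every row of `items`: 3 × 2 = 6 rows.

6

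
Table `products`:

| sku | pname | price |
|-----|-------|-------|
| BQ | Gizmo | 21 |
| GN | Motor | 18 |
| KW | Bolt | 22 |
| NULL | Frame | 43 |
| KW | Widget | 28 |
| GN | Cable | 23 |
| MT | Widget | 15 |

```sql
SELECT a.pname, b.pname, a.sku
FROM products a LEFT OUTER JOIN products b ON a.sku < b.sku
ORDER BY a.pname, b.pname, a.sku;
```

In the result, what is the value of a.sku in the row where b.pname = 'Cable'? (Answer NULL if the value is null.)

BQ

LEFT JOIN keeps every row from `products a`; unmatched rows get NULL for `products b`'s columns.
Matching on a.sku < b.sku. A NULL in a compared column never satisfies the condition.
Matched pairs: 13; unmatched a rows kept: 2.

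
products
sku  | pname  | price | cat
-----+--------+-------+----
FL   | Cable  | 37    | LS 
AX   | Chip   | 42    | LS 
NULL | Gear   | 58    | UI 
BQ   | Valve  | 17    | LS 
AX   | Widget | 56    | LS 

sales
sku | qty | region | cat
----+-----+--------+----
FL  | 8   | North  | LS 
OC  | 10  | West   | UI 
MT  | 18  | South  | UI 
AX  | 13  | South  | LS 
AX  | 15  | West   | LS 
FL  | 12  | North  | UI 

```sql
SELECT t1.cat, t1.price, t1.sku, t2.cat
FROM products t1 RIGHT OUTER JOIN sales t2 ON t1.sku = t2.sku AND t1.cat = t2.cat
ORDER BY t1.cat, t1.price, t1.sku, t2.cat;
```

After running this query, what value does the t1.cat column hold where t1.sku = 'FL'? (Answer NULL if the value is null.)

LS

RIGHT JOIN keeps every row from `sales`; unmatched rows get NULL for `products`'s columns.
Matching on t1.sku = t2.sku AND t1.cat = t2.cat. A NULL in a compared column never satisfies the condition.
Matched pairs: 5; unmatched t2 rows kept: 3.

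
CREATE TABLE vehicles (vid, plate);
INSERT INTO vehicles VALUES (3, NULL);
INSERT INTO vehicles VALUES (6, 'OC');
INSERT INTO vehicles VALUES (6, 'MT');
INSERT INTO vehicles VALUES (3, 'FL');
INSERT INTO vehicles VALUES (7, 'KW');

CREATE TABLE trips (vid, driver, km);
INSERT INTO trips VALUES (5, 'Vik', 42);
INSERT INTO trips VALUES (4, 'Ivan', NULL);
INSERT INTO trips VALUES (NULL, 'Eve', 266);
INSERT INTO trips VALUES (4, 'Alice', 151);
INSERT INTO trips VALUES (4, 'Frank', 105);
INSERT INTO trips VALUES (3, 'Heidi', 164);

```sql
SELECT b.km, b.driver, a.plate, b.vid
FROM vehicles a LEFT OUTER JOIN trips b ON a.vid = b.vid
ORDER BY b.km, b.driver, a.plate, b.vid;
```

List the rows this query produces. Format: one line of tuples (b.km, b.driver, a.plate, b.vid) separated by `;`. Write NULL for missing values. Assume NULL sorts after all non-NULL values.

(164, Heidi, FL, 3); (164, Heidi, NULL, 3); (NULL, NULL, KW, NULL); (NULL, NULL, MT, NULL); (NULL, NULL, OC, NULL)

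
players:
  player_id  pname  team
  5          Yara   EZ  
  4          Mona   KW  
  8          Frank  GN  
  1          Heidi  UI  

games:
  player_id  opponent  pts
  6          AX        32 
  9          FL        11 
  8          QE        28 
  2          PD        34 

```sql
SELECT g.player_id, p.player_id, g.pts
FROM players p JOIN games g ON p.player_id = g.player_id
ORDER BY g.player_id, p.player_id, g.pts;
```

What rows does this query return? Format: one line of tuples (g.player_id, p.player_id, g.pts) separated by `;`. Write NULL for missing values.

(8, 8, 28)

INNER JOIN keeps only pairs where the ON condition holds.
Matching on p.player_id = g.player_id.
- player_id=5: no matching g row, dropped.
- player_id=4: no matching g row, dropped.
- player_id=8: 1 matching g row(s), so 1 row(s) emitted.
- player_id=1: no matching g row, dropped.
After projecting and ordering:
g.player_id | p.player_id | g.pts
8 | 8 | 28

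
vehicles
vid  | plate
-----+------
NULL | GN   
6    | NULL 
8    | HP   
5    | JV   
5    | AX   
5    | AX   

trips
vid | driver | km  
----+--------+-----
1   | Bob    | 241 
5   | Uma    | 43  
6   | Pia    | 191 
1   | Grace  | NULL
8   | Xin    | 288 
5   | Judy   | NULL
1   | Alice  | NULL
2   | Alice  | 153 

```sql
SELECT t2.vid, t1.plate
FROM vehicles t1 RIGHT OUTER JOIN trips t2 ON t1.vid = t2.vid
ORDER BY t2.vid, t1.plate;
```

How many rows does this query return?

RIGHT JOIN keeps every row from `trips`; unmatched rows get NULL for `vehicles`'s columns.
Matching on t1.vid = t2.vid. A NULL in a compared column never satisfies the condition.
Matched pairs: 8; unmatched t2 rows kept: 4.
Total: 8 matched + 4 padded = 12 rows.

12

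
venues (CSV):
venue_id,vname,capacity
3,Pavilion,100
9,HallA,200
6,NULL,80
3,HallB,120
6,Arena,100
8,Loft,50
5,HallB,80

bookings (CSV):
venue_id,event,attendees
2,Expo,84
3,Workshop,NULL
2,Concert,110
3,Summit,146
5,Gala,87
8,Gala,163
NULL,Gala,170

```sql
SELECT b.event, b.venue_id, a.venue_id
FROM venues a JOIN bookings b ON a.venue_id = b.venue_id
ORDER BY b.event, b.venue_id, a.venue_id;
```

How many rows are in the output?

INNER JOIN keeps only pairs where the ON condition holds.
Matching on a.venue_id = b.venue_id. A NULL in a compared column never satisfies the condition.
- a (venue_id=3) pairs with 2 row(s) of b.
- a (venue_id=9) has no partner → excluded.
- a (venue_id=6) has no partner → excluded.
- a (venue_id=3) pairs with 2 row(s) of b.
- a (venue_id=6) has no partner → excluded.
- a (venue_id=8) pairs with 1 row(s) of b.
- a (venue_id=5) pairs with 1 row(s) of b.
Total: 6 rows.

6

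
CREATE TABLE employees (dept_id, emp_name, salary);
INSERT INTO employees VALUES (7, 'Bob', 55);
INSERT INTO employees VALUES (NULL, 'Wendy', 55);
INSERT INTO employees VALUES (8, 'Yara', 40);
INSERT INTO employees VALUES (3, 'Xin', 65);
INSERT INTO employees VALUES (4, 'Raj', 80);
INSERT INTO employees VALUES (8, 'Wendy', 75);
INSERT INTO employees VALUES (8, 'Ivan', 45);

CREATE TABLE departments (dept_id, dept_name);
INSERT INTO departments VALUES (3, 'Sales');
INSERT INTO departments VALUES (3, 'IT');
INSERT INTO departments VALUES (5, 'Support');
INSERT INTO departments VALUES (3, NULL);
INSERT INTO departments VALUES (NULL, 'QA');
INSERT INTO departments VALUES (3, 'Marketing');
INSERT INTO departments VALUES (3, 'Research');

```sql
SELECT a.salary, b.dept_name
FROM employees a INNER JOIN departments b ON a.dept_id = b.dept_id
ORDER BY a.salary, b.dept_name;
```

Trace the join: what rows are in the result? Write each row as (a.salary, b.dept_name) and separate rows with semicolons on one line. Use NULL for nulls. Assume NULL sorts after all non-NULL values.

INNER JOIN keeps only pairs where the ON condition holds.
Matching on a.dept_id = b.dept_id. A NULL in a compared column never satisfies the condition.
- a row (dept_id=7): no match → dropped.
- a row (dept_id=NULL): no match → dropped.
- a row (dept_id=8): no match → dropped.
- a row (dept_id=3): matches 5 b row(s) → 5 output row(s).
- a row (dept_id=4): no match → dropped.
- a row (dept_id=8): no match → dropped.
- a row (dept_id=8): no match → dropped.
After projecting and ordering:
a.salary | b.dept_name
65 | IT
65 | Marketing
65 | Research
65 | Sales
65 | NULL

(65, IT); (65, Marketing); (65, Research); (65, Sales); (65, NULL)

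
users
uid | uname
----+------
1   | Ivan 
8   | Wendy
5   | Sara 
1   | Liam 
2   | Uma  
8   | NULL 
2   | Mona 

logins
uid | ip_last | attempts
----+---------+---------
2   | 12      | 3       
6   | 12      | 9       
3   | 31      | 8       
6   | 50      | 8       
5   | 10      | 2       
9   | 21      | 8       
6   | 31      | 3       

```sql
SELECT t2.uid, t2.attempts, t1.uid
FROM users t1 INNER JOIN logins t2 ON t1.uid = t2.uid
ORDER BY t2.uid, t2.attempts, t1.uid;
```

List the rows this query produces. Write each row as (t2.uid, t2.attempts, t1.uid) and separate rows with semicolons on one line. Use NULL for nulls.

INNER JOIN keeps only pairs where the ON condition holds.
Matching on t1.uid = t2.uid.
- t1[0] uid=1 → no match; dropped.
- t1[1] uid=8 → no match; dropped.
- t1[2] uid=5 → 1 match(es) in t2 → 1 row(s).
- t1[3] uid=1 → no match; dropped.
- t1[4] uid=2 → 1 match(es) in t2 → 1 row(s).
- t1[5] uid=8 → no match; dropped.
- t1[6] uid=2 → 1 match(es) in t2 → 1 row(s).
After projecting and ordering:
t2.uid | t2.attempts | t1.uid
2 | 3 | 2
2 | 3 | 2
5 | 2 | 5

(2, 3, 2); (2, 3, 2); (5, 2, 5)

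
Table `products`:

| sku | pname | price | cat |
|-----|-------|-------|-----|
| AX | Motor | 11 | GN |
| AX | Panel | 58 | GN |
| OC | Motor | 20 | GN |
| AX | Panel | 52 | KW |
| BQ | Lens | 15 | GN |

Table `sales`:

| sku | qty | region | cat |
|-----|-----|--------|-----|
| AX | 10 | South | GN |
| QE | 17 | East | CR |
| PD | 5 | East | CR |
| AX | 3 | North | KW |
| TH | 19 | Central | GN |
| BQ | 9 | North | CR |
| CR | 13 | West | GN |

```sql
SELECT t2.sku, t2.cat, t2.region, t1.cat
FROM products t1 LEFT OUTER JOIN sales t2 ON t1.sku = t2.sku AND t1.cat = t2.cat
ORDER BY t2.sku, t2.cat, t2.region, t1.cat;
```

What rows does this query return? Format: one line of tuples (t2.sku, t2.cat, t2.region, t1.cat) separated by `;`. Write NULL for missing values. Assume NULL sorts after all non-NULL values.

(AX, GN, South, GN); (AX, GN, South, GN); (AX, KW, North, KW); (NULL, NULL, NULL, GN); (NULL, NULL, NULL, GN)

LEFT JOIN keeps every row from `products`; unmatched rows get NULL for `sales`'s columns.
Matching on t1.sku = t2.sku AND t1.cat = t2.cat.
- t1 (sku=AX, cat=GN) pairs with 1 row(s) of t2.
- t1 (sku=AX, cat=GN) pairs with 1 row(s) of t2.
- t1 (sku=OC, cat=GN) has no partner → padded with NULL.
- t1 (sku=AX, cat=KW) pairs with 1 row(s) of t2.
- t1 (sku=BQ, cat=GN) has no partner → padded with NULL.
After projecting and ordering:
t2.sku | t2.cat | t2.region | t1.cat
AX | GN | South | GN
AX | GN | South | GN
AX | KW | North | KW
NULL | NULL | NULL | GN
NULL | NULL | NULL | GN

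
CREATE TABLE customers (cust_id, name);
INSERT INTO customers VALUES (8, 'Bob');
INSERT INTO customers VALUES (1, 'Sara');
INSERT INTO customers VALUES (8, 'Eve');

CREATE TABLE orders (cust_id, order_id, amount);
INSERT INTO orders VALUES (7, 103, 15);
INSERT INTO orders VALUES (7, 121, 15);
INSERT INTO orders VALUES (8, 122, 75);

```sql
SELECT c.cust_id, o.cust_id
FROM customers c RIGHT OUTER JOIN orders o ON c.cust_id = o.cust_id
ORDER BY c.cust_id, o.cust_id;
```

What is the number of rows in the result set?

4

RIGHT JOIN keeps every row from `orders`; unmatched rows get NULL for `customers`'s columns.
Matching on c.cust_id = o.cust_id.
- c row (cust_id=8): matches 1 o row(s) → 1 output row(s).
- c row (cust_id=1): no match.
- c row (cust_id=8): matches 1 o row(s) → 1 output row(s).
- plus 2 unmatched o row(s), each kept with NULL c columns.
Total: 2 matched + 2 padded = 4 rows.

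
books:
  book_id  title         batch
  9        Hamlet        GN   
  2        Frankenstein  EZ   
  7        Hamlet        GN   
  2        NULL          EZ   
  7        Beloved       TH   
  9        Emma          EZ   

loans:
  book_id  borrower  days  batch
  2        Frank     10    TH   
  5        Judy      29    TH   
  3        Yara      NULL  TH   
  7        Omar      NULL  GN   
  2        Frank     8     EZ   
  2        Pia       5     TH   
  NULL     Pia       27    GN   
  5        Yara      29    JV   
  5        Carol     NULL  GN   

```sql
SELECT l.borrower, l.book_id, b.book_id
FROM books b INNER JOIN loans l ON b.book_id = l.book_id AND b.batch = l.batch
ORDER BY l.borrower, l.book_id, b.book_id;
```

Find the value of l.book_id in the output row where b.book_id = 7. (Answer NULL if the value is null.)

7

INNER JOIN keeps only pairs where the ON condition holds.
Matching on b.book_id = l.book_id AND b.batch = l.batch. A NULL in a compared column never satisfies the condition.
- book_id=9, batch=GN: no matching l row, dropped.
- book_id=2, batch=EZ: 1 matching l row(s), so 1 row(s) emitted.
- book_id=7, batch=GN: 1 matching l row(s), so 1 row(s) emitted.
- book_id=2, batch=EZ: 1 matching l row(s), so 1 row(s) emitted.
- book_id=7, batch=TH: no matching l row, dropped.
- book_id=9, batch=EZ: no matching l row, dropped.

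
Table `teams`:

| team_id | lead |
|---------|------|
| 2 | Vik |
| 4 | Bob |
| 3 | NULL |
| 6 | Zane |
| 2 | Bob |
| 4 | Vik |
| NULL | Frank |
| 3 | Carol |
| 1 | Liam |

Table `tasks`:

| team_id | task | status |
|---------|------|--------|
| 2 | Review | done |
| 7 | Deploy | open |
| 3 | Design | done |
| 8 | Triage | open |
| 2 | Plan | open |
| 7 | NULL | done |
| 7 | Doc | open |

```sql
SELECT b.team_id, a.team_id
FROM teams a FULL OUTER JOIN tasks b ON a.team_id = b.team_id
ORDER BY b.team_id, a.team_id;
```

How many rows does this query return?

15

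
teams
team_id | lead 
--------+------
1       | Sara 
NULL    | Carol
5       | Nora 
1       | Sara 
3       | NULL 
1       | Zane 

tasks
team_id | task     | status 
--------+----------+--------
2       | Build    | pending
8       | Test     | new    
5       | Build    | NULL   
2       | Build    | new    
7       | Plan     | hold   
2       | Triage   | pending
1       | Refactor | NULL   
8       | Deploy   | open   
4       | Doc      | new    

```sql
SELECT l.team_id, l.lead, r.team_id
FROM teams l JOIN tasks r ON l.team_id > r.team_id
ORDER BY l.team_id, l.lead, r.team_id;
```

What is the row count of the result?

INNER JOIN keeps only pairs where the ON condition holds.
Matching on l.team_id > r.team_id. A NULL in a compared column never satisfies the condition.
Matched pairs: 9.
Total: 9 rows.

9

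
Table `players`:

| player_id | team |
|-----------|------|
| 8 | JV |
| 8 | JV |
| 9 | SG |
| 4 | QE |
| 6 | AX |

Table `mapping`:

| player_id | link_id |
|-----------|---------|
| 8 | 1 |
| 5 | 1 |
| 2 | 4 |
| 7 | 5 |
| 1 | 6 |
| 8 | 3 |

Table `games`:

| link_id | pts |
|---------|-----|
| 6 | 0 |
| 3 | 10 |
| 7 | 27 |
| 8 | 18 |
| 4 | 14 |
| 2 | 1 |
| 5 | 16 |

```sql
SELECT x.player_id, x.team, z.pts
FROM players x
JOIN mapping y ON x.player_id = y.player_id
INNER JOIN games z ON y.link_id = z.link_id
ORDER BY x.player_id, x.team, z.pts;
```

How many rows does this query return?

2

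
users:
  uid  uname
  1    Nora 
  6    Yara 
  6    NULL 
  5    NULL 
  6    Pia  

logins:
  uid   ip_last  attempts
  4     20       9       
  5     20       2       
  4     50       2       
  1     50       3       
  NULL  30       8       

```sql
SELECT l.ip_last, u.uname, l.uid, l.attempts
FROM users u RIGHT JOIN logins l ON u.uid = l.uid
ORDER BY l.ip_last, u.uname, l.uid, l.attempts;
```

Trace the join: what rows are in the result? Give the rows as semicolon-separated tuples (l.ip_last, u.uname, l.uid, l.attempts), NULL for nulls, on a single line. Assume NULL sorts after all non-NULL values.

RIGHT JOIN keeps every row from `logins`; unmatched rows get NULL for `users`'s columns.
Matching on u.uid = l.uid. A NULL in a compared column never satisfies the condition.
Matched pairs: 2; unmatched l rows kept: 3.

(20, NULL, 4, 9); (20, NULL, 5, 2); (30, NULL, NULL, 8); (50, Nora, 1, 3); (50, NULL, 4, 2)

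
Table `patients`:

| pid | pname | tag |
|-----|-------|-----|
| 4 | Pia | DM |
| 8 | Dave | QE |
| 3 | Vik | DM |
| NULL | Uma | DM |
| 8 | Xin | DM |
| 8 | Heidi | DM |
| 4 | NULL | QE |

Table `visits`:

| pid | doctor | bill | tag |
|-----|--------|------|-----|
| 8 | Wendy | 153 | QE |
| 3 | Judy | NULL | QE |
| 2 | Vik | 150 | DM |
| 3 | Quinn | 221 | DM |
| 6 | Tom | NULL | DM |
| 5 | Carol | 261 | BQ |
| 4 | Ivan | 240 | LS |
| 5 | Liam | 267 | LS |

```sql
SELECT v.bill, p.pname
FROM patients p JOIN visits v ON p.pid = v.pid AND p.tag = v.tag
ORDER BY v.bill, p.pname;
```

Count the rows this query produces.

INNER JOIN keeps only pairs where the ON condition holds.
Matching on p.pid = v.pid AND p.tag = v.tag. A NULL in a compared column never satisfies the condition.
- p (pid=4, tag=DM) has no partner → excluded.
- p (pid=8, tag=QE) pairs with 1 row(s) of v.
- p (pid=3, tag=DM) pairs with 1 row(s) of v.
- p (pid=NULL, tag=DM) has no partner → excluded.
- p (pid=8, tag=DM) has no partner → excluded.
- p (pid=8, tag=DM) has no partner → excluded.
- p (pid=4, tag=QE) has no partner → excluded.
Total: 2 rows.

2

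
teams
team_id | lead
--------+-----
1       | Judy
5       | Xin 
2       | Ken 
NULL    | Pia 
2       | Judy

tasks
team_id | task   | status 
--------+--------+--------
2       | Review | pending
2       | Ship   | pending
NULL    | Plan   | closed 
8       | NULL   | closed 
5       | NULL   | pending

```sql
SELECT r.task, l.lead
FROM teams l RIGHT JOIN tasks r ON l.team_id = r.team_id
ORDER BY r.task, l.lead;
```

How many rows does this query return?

7

RIGHT JOIN keeps every row from `tasks`; unmatched rows get NULL for `teams`'s columns.
Matching on l.team_id = r.team_id. A NULL in a compared column never satisfies the condition.
- l row (team_id=1): no match.
- l row (team_id=5): matches 1 r row(s) → 1 output row(s).
- l row (team_id=2): matches 2 r row(s) → 2 output row(s).
- l row (team_id=NULL): no match.
- l row (team_id=2): matches 2 r row(s) → 2 output row(s).
- 2 row(s) from r found no l partner → padded with NULL.
Total: 5 matched + 2 padded = 7 rows.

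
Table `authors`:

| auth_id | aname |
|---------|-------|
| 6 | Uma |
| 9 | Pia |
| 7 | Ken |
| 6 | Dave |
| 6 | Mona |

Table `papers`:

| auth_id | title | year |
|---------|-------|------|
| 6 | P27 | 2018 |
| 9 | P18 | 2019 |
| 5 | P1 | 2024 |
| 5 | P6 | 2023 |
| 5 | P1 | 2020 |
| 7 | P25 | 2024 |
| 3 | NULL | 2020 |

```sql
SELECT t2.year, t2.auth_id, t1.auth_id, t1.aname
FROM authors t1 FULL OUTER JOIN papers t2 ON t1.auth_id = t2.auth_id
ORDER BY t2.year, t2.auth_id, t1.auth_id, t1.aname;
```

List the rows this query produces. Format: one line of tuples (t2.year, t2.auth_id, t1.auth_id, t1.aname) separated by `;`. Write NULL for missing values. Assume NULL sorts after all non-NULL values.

(2018, 6, 6, Dave); (2018, 6, 6, Mona); (2018, 6, 6, Uma); (2019, 9, 9, Pia); (2020, 3, NULL, NULL); (2020, 5, NULL, NULL); (2023, 5, NULL, NULL); (2024, 5, NULL, NULL); (2024, 7, 7, Ken)

FULL OUTER JOIN keeps every row from both sides; unmatched rows get NULL for the other side's columns.
Matching on t1.auth_id = t2.auth_id.
- t1 (auth_id=6) pairs with 1 row(s) of t2.
- t1 (auth_id=9) pairs with 1 row(s) of t2.
- t1 (auth_id=7) pairs with 1 row(s) of t2.
- t1 (auth_id=6) pairs with 1 row(s) of t2.
- t1 (auth_id=6) pairs with 1 row(s) of t2.
- plus 4 unmatched t2 row(s), each kept with NULL t1 columns.
After projecting and ordering:
t2.year | t2.auth_id | t1.auth_id | t1.aname
2018 | 6 | 6 | Dave
2018 | 6 | 6 | Mona
2018 | 6 | 6 | Uma
2019 | 9 | 9 | Pia
2020 | 3 | NULL | NULL
2020 | 5 | NULL | NULL
2023 | 5 | NULL | NULL
2024 | 5 | NULL | NULL
2024 | 7 | 7 | Ken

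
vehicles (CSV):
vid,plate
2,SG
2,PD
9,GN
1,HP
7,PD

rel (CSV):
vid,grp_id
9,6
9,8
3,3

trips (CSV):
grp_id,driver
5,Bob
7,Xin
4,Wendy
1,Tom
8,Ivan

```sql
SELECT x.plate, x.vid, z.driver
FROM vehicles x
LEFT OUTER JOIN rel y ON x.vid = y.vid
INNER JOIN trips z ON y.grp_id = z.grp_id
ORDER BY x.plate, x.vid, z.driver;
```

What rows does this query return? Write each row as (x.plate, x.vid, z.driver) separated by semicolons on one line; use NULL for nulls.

(GN, 9, Ivan)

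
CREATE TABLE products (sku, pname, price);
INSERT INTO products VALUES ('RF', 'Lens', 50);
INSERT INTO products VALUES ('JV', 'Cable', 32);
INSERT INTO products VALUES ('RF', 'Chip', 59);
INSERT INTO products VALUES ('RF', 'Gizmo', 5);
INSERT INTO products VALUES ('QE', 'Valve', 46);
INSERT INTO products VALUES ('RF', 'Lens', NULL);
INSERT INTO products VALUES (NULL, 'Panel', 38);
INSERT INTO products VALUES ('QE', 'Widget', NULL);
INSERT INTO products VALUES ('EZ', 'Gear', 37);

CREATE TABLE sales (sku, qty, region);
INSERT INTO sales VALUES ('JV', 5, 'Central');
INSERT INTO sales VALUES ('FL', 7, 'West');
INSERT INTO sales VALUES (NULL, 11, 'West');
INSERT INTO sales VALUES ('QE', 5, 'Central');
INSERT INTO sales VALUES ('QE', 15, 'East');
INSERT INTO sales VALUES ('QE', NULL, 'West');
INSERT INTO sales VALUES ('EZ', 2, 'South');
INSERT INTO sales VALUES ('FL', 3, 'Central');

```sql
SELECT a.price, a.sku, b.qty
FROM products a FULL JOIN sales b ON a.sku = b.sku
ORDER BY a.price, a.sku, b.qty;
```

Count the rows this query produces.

FULL OUTER JOIN keeps every row from both sides; unmatched rows get NULL for the other side's columns.
Matching on a.sku = b.sku. A NULL in a compared column never satisfies the condition.
Matched pairs: 8; unmatched a rows kept: 5; unmatched b rows kept: 3.
Total: 8 matched + 8 padded = 16 rows.

16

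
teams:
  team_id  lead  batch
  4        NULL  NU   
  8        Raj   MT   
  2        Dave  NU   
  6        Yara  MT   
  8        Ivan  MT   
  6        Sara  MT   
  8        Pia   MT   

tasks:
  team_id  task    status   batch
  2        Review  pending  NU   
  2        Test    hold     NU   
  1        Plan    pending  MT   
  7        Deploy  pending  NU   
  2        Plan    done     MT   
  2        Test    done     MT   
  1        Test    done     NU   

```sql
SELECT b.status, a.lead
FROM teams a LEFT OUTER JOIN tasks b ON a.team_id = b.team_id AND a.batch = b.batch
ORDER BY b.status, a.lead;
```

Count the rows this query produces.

8

LEFT JOIN keeps every row from `teams`; unmatched rows get NULL for `tasks`'s columns.
Matching on a.team_id = b.team_id AND a.batch = b.batch.
Matched pairs: 2; unmatched a rows kept: 6.
Total: 2 matched + 6 padded = 8 rows.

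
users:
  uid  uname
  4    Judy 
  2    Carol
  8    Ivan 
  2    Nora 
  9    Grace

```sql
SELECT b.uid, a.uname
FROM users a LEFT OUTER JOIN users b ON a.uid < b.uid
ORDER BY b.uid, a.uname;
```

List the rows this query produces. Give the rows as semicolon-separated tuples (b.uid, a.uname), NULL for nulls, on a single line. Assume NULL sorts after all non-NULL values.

LEFT JOIN keeps every row from `users a`; unmatched rows get NULL for `users b`'s columns.
Matching on a.uid < b.uid.
- a[0] uid=4 → 2 match(es) in b → 2 row(s).
- a[1] uid=2 → 3 match(es) in b → 3 row(s).
- a[2] uid=8 → 1 match(es) in b → 1 row(s).
- a[3] uid=2 → 3 match(es) in b → 3 row(s).
- a[4] uid=9 → no match; kept with NULLs on the b side.
After projecting and ordering:
b.uid | a.uname
4 | Carol
4 | Nora
8 | Carol
8 | Judy
8 | Nora
9 | Carol
9 | Ivan
9 | Judy
9 | Nora
NULL | Grace

(4, Carol); (4, Nora); (8, Carol); (8, Judy); (8, Nora); (9, Carol); (9, Ivan); (9, Judy); (9, Nora); (NULL, Grace)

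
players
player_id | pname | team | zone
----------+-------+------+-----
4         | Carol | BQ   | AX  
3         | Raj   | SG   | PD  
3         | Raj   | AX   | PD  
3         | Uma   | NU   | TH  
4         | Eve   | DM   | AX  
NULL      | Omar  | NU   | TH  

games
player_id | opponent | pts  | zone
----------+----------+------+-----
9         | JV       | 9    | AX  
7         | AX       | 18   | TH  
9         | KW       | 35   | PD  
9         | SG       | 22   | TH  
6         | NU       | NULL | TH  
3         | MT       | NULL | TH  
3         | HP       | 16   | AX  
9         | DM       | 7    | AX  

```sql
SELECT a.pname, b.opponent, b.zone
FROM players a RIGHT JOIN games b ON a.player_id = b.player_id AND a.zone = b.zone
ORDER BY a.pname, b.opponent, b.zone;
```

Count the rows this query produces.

8

RIGHT JOIN keeps every row from `games`; unmatched rows get NULL for `players`'s columns.
Matching on a.player_id = b.player_id AND a.zone = b.zone. A NULL in a compared column never satisfies the condition.
- a (player_id=4, zone=AX) has no partner in b.
- a (player_id=3, zone=PD) has no partner in b.
- a (player_id=3, zone=PD) has no partner in b.
- a (player_id=3, zone=TH) pairs with 1 row(s) of b.
- a (player_id=4, zone=AX) has no partner in b.
- a (player_id=NULL, zone=TH) has no partner in b.
- plus 7 unmatched b row(s), each kept with NULL a columns.
Total: 1 matched + 7 padded = 8 rows.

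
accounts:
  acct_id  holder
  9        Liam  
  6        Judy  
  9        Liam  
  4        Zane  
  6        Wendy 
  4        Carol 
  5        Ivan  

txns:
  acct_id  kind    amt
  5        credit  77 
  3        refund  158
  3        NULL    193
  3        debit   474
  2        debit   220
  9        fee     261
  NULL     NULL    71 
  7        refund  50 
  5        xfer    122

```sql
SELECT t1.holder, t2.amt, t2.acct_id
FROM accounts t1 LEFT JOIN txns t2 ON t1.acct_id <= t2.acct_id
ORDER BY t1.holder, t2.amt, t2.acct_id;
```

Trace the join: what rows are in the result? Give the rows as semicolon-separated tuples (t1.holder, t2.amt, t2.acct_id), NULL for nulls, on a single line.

(Carol, 50, 7); (Carol, 77, 5); (Carol, 122, 5); (Carol, 261, 9); (Ivan, 50, 7); (Ivan, 77, 5); (Ivan, 122, 5); (Ivan, 261, 9); (Judy, 50, 7); (Judy, 261, 9); (Liam, 261, 9); (Liam, 261, 9); (Wendy, 50, 7); (Wendy, 261, 9); (Zane, 50, 7); (Zane, 77, 5); (Zane, 122, 5); (Zane, 261, 9)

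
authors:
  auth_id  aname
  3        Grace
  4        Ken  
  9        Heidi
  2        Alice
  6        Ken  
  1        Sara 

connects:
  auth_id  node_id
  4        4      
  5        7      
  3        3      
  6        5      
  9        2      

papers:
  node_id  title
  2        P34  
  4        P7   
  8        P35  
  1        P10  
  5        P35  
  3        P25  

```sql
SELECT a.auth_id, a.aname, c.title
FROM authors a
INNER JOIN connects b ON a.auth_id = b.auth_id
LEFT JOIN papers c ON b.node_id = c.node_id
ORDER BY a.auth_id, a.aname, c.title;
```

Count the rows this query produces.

Step 1 — a INNER JOIN b on auth_id → 4 row(s).
Then LEFT JOIN `papers c` on node_id: each of those 4 rows is kept; rows whose b.node_id has no match in c get NULL for c's columns.
Result: 4 row(s).

4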